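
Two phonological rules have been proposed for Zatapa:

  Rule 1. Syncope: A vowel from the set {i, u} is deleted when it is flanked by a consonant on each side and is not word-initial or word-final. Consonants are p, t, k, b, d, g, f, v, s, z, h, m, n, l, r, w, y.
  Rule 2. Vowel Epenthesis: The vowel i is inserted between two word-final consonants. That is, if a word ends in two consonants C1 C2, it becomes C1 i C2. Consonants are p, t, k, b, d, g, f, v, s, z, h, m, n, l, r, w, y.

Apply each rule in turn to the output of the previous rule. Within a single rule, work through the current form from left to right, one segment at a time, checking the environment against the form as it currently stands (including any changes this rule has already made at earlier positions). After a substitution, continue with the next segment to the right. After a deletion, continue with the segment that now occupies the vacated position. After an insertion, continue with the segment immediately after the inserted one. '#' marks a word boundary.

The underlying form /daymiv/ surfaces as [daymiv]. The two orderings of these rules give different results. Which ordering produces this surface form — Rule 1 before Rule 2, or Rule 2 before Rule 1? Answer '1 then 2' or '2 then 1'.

Order 1 then 2:
  1 Syncope: [daymiv] → [daymv]
  2 Vowel Epenthesis: [daymv] → [daymiv]
  result: [daymiv]
Order 2 then 1:
  2 Vowel Epenthesis: no change — [daymiv]
  1 Syncope: [daymiv] → [daymv]
  result: [daymv]

1 then 2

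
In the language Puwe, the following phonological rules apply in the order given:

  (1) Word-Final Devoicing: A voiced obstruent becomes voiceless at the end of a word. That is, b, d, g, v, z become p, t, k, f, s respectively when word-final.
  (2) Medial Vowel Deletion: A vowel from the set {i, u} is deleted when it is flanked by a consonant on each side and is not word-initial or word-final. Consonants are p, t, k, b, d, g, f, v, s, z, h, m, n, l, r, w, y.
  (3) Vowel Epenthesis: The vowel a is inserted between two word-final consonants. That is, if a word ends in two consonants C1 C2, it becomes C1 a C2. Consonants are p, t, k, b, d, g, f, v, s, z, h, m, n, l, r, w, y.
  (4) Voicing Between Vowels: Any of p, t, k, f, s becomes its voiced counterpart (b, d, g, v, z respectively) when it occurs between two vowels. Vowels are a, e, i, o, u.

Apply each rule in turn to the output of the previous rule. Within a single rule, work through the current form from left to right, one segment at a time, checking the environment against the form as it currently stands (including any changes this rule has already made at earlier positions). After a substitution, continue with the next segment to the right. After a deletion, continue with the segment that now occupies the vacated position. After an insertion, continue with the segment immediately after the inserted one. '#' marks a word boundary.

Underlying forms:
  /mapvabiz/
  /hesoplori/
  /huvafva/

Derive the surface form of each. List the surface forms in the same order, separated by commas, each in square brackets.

[mapvabas], [hezoplori], [hvafva]

/mapvabiz/:
  (1) Word-Final Devoicing: [mapvabiz] → [mapvabis]
  (2) Medial Vowel Deletion: [mapvabis] → [mapvabs]
  (3) Vowel Epenthesis: [mapvabs] → [mapvabas]
  (4) Voicing Between Vowels: no change — [mapvabas]
/hesoplori/:
  (1) Word-Final Devoicing: no change — [hesoplori]
  (2) Medial Vowel Deletion: no change — [hesoplori]
  (3) Vowel Epenthesis: no change — [hesoplori]
  (4) Voicing Between Vowels: [hesoplori] → [hezoplori]
/huvafva/:
  (1) Word-Final Devoicing: no change — [huvafva]
  (2) Medial Vowel Deletion: [huvafva] → [hvafva]
  (3) Vowel Epenthesis: no change — [hvafva]
  (4) Voicing Between Vowels: no change — [hvafva]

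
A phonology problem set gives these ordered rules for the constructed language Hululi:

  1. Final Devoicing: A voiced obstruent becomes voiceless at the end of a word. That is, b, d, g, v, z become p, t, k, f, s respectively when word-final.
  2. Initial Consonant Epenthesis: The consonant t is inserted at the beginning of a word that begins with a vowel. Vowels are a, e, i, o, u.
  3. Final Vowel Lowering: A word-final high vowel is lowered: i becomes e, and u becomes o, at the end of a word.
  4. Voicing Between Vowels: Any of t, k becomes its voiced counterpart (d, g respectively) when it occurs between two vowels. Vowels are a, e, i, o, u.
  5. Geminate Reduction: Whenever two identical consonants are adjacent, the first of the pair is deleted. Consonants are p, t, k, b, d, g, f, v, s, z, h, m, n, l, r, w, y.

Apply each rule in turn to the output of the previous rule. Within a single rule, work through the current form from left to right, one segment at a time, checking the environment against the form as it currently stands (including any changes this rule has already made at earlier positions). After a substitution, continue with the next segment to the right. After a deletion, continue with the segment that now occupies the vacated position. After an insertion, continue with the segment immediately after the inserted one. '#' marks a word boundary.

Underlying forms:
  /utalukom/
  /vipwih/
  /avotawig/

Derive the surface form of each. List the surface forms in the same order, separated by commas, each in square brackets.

/utalukom/:
  1 Final Devoicing: no change — [utalukom]
  2 Initial Consonant Epenthesis: [utalukom] → [tutalukom]
  3 Final Vowel Lowering: no change — [tutalukom]
  4 Voicing Between Vowels: [tutalukom] → [tudalugom]
  5 Geminate Reduction: no change — [tudalugom]
/vipwih/:
  1 Final Devoicing: no change — [vipwih]
  2 Initial Consonant Epenthesis: no change — [vipwih]
  3 Final Vowel Lowering: no change — [vipwih]
  4 Voicing Between Vowels: no change — [vipwih]
  5 Geminate Reduction: no change — [vipwih]
/avotawig/:
  1 Final Devoicing: [avotawig] → [avotawik]
  2 Initial Consonant Epenthesis: [avotawik] → [tavotawik]
  3 Final Vowel Lowering: no change — [tavotawik]
  4 Voicing Between Vowels: [tavotawik] → [tavodawik]
  5 Geminate Reduction: no change — [tavodawik]

[tudalugom], [vipwih], [tavodawik]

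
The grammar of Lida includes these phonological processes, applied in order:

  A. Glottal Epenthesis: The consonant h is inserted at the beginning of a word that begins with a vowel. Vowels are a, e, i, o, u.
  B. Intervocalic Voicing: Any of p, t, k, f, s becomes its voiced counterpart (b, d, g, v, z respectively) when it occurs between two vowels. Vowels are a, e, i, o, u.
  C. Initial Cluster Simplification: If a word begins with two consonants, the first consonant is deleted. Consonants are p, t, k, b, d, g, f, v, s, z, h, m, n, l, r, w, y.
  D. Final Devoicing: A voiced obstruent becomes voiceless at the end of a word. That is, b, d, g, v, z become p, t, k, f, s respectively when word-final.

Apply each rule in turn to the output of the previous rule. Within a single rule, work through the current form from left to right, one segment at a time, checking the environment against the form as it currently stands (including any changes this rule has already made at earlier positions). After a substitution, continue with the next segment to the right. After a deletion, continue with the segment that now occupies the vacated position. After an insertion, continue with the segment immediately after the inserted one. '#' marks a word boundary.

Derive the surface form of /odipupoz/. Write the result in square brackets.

A Glottal Epenthesis: [odipupoz] → [hodipupoz]
B Intervocalic Voicing: [hodipupoz] → [hodibuboz]
C Initial Cluster Simplification: no change — [hodibuboz]
D Final Devoicing: [hodibuboz] → [hodibubos]

[hodibubos]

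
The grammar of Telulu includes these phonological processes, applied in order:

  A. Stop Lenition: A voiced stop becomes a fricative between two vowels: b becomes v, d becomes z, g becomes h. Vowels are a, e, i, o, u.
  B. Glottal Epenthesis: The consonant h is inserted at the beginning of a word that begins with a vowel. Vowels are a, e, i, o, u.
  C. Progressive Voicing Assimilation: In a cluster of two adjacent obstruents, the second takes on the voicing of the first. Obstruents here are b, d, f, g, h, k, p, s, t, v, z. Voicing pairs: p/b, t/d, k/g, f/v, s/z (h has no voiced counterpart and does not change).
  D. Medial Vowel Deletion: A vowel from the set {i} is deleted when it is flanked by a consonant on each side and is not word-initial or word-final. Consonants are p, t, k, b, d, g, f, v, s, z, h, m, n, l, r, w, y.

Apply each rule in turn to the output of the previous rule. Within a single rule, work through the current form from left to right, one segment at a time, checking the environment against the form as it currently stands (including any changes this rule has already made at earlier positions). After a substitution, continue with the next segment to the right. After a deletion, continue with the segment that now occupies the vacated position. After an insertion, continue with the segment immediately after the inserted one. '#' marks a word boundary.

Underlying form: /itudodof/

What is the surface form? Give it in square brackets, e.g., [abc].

A Stop Lenition: [itudodof] → [ituzozof]
B Glottal Epenthesis: [ituzozof] → [hituzozof]
C Progressive Voicing Assimilation: no change — [hituzozof]
D Medial Vowel Deletion: [hituzozof] → [htuzozof]

[htuzozof]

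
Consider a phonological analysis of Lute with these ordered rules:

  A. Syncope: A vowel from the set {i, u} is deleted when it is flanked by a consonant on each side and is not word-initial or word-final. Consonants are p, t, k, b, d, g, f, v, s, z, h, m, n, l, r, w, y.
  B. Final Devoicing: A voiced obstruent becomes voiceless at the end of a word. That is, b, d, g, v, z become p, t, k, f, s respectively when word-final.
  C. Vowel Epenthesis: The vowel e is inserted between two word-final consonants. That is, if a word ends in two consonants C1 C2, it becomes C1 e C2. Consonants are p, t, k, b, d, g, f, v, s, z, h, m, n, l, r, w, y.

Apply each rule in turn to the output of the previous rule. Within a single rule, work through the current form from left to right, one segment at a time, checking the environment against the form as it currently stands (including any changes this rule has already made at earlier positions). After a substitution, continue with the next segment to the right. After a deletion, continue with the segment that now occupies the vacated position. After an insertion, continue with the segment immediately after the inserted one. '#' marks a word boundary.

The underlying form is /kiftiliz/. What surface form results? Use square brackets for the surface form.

A Syncope: [kiftiliz] → [kftlz]
B Final Devoicing: [kftlz] → [kftls]
C Vowel Epenthesis: [kftls] → [kftles]

[kftles]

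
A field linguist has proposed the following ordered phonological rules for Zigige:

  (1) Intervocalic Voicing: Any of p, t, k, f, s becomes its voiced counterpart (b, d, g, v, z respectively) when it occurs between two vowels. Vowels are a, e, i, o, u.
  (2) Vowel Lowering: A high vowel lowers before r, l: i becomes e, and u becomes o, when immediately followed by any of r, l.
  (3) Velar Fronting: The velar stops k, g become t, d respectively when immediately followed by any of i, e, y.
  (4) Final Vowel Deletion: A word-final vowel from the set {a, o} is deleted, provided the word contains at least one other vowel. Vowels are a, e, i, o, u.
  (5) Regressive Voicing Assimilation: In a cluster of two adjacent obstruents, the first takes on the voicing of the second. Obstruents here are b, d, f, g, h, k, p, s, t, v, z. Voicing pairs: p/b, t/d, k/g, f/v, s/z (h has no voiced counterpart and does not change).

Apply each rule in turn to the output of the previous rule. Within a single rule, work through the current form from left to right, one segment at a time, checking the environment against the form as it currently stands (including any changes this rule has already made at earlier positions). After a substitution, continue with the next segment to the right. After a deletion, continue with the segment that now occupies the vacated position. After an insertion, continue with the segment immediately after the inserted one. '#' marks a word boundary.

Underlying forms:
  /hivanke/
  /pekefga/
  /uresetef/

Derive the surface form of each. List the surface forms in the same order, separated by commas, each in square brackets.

[hivante], [pedevg], [orezedef]

/hivanke/:
  (1) Intervocalic Voicing: no change — [hivanke]
  (2) Vowel Lowering: no change — [hivanke]
  (3) Velar Fronting: [hivanke] → [hivante]
  (4) Final Vowel Deletion: no change — [hivante]
  (5) Regressive Voicing Assimilation: no change — [hivante]
/pekefga/:
  (1) Intervocalic Voicing: [pekefga] → [pegefga]
  (2) Vowel Lowering: no change — [pegefga]
  (3) Velar Fronting: [pegefga] → [pedefga]
  (4) Final Vowel Deletion: [pedefga] → [pedefg]
  (5) Regressive Voicing Assimilation: [pedefg] → [pedevg]
/uresetef/:
  (1) Intervocalic Voicing: [uresetef] → [urezedef]
  (2) Vowel Lowering: [urezedef] → [orezedef]
  (3) Velar Fronting: no change — [orezedef]
  (4) Final Vowel Deletion: no change — [orezedef]
  (5) Regressive Voicing Assimilation: no change — [orezedef]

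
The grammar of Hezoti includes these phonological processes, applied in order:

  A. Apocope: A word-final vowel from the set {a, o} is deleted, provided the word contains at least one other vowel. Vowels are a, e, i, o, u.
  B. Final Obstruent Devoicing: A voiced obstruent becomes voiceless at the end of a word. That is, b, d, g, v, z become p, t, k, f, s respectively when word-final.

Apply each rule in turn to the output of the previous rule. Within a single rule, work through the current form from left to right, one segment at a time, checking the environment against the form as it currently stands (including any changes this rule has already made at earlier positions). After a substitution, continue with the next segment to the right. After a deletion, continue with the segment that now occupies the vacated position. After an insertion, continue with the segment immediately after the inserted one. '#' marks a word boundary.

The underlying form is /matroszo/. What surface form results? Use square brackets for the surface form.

[matross]

A Apocope: [matroszo] → [matrosz]
B Final Obstruent Devoicing: [matrosz] → [matross]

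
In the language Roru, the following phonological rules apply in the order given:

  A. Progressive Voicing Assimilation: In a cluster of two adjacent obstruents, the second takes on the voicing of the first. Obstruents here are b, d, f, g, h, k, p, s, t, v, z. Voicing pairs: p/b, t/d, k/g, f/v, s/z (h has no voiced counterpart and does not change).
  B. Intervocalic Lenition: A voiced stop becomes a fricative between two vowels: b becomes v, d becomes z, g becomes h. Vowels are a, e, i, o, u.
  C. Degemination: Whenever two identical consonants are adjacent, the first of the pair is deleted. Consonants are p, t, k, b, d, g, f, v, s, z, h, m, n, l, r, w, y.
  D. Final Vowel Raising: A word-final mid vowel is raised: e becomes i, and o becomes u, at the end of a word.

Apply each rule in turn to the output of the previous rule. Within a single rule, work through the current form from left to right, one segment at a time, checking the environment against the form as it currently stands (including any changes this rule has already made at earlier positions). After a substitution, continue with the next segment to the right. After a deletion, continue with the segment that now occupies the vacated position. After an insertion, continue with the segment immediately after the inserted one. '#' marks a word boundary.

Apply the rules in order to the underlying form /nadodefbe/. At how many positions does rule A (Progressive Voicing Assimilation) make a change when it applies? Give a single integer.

1

A Progressive Voicing Assimilation: [nadodefbe] → [nadodefpe]
B Intervocalic Lenition: [nadodefpe] → [nazozefpe]
C Degemination: no change — [nazozefpe]
D Final Vowel Raising: [nazozefpe] → [nazozefpi]
Rule A changed 1 position(s).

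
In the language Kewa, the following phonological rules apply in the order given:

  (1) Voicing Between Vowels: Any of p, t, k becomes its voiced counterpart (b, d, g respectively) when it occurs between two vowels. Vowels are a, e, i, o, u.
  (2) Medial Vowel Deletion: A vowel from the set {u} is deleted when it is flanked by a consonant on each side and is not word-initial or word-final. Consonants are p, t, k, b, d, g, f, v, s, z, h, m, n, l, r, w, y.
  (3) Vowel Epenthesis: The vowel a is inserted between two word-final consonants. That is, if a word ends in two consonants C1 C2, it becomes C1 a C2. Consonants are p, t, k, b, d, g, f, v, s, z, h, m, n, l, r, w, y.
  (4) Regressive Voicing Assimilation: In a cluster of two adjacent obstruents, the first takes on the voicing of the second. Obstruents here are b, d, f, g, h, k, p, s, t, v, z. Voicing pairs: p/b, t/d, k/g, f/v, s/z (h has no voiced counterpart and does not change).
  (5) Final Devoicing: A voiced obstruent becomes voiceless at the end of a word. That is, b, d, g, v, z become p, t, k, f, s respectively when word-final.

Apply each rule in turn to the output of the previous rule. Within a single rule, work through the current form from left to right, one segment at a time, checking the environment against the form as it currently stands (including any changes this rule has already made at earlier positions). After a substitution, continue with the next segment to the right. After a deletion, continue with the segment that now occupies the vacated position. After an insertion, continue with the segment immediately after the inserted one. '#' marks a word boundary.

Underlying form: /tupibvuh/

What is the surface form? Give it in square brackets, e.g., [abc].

[dbibvah]

(1) Voicing Between Vowels: [tupibvuh] → [tubibvuh]
(2) Medial Vowel Deletion: [tubibvuh] → [tbibvh]
(3) Vowel Epenthesis: [tbibvh] → [tbibvah]
(4) Regressive Voicing Assimilation: [tbibvah] → [dbibvah]
(5) Final Devoicing: no change — [dbibvah]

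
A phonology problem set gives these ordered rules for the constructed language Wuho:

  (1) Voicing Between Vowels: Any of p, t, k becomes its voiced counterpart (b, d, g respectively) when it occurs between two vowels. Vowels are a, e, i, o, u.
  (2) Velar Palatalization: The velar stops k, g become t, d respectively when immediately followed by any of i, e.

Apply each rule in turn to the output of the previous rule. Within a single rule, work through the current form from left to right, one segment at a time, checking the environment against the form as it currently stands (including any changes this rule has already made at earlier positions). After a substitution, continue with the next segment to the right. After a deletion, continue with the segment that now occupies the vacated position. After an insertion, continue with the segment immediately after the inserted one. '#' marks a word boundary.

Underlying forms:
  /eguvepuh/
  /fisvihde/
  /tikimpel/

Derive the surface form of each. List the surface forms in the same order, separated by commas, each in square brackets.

[eguvebuh], [fisvihde], [tidimpel]

/eguvepuh/:
  (1) Voicing Between Vowels: [eguvepuh] → [eguvebuh]
  (2) Velar Palatalization: no change — [eguvebuh]
/fisvihde/:
  (1) Voicing Between Vowels: no change — [fisvihde]
  (2) Velar Palatalization: no change — [fisvihde]
/tikimpel/:
  (1) Voicing Between Vowels: [tikimpel] → [tigimpel]
  (2) Velar Palatalization: [tigimpel] → [tidimpel]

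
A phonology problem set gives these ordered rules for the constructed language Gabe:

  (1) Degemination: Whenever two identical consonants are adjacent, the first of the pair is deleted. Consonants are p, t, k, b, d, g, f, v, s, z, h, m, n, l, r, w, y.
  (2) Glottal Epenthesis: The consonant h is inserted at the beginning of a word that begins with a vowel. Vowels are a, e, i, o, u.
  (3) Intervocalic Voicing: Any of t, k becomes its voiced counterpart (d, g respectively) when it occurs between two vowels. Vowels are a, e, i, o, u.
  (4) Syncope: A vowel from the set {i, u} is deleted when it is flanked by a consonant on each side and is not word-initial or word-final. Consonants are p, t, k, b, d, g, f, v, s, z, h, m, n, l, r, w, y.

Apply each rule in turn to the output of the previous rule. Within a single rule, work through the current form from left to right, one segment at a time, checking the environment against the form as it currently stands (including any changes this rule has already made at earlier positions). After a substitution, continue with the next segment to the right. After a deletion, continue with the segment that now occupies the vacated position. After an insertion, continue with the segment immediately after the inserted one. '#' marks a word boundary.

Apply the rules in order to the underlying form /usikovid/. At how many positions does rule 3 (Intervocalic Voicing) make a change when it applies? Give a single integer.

1

(1) Degemination: no change — [usikovid]
(2) Glottal Epenthesis: [usikovid] → [husikovid]
(3) Intervocalic Voicing: [husikovid] → [husigovid]
(4) Syncope: [husigovid] → [hsgovd]
Rule 3 changed 1 position(s).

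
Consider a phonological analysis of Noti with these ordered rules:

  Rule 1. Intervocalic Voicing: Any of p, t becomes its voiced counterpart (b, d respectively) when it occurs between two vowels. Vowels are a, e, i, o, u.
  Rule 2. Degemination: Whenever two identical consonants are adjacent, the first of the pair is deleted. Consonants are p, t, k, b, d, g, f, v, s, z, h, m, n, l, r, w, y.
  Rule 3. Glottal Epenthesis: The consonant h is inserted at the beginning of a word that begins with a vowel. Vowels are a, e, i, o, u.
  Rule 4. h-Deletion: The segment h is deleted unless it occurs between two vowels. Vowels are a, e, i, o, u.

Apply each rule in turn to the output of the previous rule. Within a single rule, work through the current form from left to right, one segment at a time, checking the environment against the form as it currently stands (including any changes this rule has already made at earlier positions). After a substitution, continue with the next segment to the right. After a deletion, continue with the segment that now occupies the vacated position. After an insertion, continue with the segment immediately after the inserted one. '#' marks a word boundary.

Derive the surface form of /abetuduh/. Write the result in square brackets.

[abedudu]

Rule 1 Intervocalic Voicing: [abetuduh] → [abeduduh]
Rule 2 Degemination: no change — [abeduduh]
Rule 3 Glottal Epenthesis: [abeduduh] → [habeduduh]
Rule 4 h-Deletion: [habeduduh] → [abedudu]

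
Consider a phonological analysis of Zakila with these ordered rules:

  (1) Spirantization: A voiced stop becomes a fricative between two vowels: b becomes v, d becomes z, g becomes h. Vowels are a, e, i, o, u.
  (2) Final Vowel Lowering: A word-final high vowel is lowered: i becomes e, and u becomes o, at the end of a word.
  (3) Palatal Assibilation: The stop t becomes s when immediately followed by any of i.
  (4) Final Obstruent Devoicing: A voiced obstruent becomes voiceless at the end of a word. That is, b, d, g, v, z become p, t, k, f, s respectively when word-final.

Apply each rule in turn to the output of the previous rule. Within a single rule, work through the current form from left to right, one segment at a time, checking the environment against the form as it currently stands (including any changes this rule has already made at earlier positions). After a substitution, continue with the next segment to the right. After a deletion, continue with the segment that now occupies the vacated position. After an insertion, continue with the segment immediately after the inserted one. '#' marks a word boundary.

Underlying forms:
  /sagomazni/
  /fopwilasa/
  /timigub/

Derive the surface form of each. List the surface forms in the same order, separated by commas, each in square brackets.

/sagomazni/:
  (1) Spirantization: [sagomazni] → [sahomazni]
  (2) Final Vowel Lowering: [sahomazni] → [sahomazne]
  (3) Palatal Assibilation: no change — [sahomazne]
  (4) Final Obstruent Devoicing: no change — [sahomazne]
/fopwilasa/:
  (1) Spirantization: no change — [fopwilasa]
  (2) Final Vowel Lowering: no change — [fopwilasa]
  (3) Palatal Assibilation: no change — [fopwilasa]
  (4) Final Obstruent Devoicing: no change — [fopwilasa]
/timigub/:
  (1) Spirantization: [timigub] → [timihub]
  (2) Final Vowel Lowering: no change — [timihub]
  (3) Palatal Assibilation: [timihub] → [simihub]
  (4) Final Obstruent Devoicing: [simihub] → [simihup]

[sahomazne], [fopwilasa], [simihup]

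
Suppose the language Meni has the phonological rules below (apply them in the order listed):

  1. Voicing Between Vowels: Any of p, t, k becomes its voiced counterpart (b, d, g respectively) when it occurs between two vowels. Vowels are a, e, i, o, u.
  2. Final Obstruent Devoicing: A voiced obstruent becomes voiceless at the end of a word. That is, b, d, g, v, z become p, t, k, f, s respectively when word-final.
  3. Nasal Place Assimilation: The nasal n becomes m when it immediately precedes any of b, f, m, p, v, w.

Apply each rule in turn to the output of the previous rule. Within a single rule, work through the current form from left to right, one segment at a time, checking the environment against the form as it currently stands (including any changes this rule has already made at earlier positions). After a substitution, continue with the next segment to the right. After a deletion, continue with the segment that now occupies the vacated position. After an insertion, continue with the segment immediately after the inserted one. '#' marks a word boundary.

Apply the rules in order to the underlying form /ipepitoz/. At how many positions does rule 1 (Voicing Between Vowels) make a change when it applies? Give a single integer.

3

1 Voicing Between Vowels: [ipepitoz] → [ibebidoz]
2 Final Obstruent Devoicing: [ibebidoz] → [ibebidos]
3 Nasal Place Assimilation: no change — [ibebidos]
Rule 1 changed 3 position(s).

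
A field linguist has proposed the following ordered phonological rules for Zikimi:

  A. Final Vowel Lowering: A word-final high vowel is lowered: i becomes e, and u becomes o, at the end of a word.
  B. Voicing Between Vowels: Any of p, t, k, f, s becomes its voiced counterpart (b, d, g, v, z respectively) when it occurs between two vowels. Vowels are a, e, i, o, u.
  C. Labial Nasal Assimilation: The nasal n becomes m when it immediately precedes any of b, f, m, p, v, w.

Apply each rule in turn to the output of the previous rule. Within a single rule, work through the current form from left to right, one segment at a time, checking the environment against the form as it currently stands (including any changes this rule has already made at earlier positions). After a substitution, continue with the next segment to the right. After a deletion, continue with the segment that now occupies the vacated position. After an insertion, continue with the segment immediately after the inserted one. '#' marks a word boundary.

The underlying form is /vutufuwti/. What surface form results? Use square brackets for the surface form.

A Final Vowel Lowering: [vutufuwti] → [vutufuwte]
B Voicing Between Vowels: [vutufuwte] → [vuduvuwte]
C Labial Nasal Assimilation: no change — [vuduvuwte]

[vuduvuwte]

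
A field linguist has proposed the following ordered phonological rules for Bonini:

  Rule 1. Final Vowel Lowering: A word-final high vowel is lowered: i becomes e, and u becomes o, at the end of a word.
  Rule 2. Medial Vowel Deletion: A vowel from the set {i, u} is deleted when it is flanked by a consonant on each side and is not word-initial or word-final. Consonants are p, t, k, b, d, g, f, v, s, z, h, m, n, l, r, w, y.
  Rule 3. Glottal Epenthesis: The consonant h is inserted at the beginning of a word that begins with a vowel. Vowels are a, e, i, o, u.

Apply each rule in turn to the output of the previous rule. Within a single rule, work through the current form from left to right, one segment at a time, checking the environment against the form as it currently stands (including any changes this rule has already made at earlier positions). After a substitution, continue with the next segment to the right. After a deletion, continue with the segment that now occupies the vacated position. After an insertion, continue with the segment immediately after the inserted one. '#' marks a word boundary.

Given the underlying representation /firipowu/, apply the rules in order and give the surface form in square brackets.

[frpowo]

Rule 1 Final Vowel Lowering: [firipowu] → [firipowo]
Rule 2 Medial Vowel Deletion: [firipowo] → [frpowo]
Rule 3 Glottal Epenthesis: no change — [frpowo]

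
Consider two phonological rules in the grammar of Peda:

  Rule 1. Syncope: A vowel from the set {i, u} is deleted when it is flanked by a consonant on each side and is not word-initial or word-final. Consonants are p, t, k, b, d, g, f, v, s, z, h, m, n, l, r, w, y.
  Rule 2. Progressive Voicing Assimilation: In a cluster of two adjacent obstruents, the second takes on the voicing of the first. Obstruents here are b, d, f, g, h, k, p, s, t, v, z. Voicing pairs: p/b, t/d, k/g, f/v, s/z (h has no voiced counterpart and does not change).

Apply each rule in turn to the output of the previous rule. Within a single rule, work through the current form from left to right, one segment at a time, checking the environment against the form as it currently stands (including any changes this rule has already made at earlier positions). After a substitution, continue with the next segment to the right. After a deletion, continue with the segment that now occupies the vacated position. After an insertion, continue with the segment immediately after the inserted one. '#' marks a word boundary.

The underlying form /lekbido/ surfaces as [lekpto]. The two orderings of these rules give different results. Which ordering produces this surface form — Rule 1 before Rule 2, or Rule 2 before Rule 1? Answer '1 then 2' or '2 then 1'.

Order 1 then 2:
  1 Syncope: [lekbido] → [lekbdo]
  2 Progressive Voicing Assimilation: [lekbdo] → [lekpto]
  result: [lekpto]
Order 2 then 1:
  2 Progressive Voicing Assimilation: [lekbido] → [lekpido]
  1 Syncope: [lekpido] → [lekpdo]
  result: [lekpdo]

1 then 2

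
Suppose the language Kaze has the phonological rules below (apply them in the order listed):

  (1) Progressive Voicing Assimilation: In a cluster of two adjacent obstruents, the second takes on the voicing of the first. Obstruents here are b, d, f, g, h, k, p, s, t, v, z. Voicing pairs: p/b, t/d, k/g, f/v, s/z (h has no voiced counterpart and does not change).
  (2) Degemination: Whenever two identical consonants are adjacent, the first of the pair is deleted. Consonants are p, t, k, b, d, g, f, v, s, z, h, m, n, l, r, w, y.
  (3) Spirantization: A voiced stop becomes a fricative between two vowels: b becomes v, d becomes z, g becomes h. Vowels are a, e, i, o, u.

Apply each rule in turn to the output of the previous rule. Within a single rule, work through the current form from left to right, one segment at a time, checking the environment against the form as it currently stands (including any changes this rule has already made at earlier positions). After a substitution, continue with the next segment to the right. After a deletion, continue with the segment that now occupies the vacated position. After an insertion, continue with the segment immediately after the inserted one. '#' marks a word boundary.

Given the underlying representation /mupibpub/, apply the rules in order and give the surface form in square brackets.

[mupivub]

(1) Progressive Voicing Assimilation: [mupibpub] → [mupibbub]
(2) Degemination: [mupibbub] → [mupibub]
(3) Spirantization: [mupibub] → [mupivub]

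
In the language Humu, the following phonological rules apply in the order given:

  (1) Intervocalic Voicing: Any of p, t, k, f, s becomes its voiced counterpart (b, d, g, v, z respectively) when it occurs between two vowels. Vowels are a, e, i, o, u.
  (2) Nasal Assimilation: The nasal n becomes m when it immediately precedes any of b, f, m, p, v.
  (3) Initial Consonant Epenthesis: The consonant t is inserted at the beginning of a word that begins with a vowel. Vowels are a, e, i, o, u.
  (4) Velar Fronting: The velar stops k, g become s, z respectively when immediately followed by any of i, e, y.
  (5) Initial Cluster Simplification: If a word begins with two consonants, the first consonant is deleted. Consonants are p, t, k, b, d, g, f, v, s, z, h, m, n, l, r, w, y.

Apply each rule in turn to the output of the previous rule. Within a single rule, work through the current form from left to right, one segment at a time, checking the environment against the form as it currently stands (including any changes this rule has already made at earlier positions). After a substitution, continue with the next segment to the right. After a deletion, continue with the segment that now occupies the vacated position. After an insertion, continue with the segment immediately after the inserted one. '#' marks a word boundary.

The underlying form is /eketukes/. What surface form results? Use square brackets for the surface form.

(1) Intervocalic Voicing: [eketukes] → [egeduges]
(2) Nasal Assimilation: no change — [egeduges]
(3) Initial Consonant Epenthesis: [egeduges] → [tegeduges]
(4) Velar Fronting: [tegeduges] → [tezeduzes]
(5) Initial Cluster Simplification: no change — [tezeduzes]

[tezeduzes]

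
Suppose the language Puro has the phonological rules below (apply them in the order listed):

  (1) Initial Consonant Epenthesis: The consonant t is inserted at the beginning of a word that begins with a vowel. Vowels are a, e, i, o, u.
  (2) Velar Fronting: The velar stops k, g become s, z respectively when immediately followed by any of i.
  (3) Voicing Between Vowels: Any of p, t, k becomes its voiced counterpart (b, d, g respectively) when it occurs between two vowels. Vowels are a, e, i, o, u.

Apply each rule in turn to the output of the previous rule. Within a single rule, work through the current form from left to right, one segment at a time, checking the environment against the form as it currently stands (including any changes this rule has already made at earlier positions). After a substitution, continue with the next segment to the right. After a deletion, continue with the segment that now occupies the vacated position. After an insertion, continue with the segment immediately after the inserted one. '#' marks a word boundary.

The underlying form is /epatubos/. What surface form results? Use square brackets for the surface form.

(1) Initial Consonant Epenthesis: [epatubos] → [tepatubos]
(2) Velar Fronting: no change — [tepatubos]
(3) Voicing Between Vowels: [tepatubos] → [tebadubos]

[tebadubos]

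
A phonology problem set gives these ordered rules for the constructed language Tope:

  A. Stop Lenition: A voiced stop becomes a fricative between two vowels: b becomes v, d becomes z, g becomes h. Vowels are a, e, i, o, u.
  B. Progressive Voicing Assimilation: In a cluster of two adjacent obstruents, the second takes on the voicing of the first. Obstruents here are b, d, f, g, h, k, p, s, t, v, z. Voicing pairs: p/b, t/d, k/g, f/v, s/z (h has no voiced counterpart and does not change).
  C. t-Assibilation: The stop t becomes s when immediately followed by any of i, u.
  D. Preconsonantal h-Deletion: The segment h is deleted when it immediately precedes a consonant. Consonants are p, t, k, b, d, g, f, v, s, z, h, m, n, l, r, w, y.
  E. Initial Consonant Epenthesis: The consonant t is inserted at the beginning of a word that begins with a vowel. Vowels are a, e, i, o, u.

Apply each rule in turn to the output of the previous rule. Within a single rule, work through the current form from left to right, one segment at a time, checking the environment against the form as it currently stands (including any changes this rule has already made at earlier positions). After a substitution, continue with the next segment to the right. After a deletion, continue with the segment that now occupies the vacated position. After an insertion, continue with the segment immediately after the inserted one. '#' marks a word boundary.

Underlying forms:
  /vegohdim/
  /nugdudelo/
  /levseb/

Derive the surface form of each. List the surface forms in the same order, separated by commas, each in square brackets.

[vehosim], [nugduzelo], [levzeb]

/vegohdim/:
  A Stop Lenition: [vegohdim] → [vehohdim]
  B Progressive Voicing Assimilation: [vehohdim] → [vehohtim]
  C t-Assibilation: [vehohtim] → [vehohsim]
  D Preconsonantal h-Deletion: [vehohsim] → [vehosim]
  E Initial Consonant Epenthesis: no change — [vehosim]
/nugdudelo/:
  A Stop Lenition: [nugdudelo] → [nugduzelo]
  B Progressive Voicing Assimilation: no change — [nugduzelo]
  C t-Assibilation: no change — [nugduzelo]
  D Preconsonantal h-Deletion: no change — [nugduzelo]
  E Initial Consonant Epenthesis: no change — [nugduzelo]
/levseb/:
  A Stop Lenition: no change — [levseb]
  B Progressive Voicing Assimilation: [levseb] → [levzeb]
  C t-Assibilation: no change — [levzeb]
  D Preconsonantal h-Deletion: no change — [levzeb]
  E Initial Consonant Epenthesis: no change — [levzeb]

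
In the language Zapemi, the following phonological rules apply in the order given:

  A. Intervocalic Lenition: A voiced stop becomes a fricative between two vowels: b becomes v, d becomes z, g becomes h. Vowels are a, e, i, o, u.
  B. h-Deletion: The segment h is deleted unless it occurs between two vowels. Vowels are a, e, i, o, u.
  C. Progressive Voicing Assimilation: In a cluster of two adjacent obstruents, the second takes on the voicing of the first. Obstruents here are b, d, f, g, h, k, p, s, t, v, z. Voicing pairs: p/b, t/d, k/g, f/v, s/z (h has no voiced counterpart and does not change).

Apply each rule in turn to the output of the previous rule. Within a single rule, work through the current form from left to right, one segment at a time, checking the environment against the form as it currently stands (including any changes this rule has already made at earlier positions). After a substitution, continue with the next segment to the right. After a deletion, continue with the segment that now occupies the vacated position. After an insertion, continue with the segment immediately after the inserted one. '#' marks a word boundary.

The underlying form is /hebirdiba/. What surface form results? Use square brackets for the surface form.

A Intervocalic Lenition: [hebirdiba] → [hevirdiva]
B h-Deletion: [hevirdiva] → [evirdiva]
C Progressive Voicing Assimilation: no change — [evirdiva]

[evirdiva]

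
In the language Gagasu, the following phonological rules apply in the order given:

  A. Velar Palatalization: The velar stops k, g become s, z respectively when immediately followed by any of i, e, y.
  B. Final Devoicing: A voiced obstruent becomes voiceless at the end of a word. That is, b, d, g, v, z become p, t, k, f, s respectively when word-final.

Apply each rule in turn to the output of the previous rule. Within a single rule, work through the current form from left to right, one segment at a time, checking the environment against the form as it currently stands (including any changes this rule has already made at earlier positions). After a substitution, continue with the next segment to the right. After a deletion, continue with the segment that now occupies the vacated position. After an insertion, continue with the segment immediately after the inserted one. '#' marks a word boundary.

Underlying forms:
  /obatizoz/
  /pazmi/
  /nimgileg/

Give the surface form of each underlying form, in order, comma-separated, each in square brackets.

[obatizos], [pazmi], [nimzilek]

/obatizoz/:
  A Velar Palatalization: no change — [obatizoz]
  B Final Devoicing: [obatizoz] → [obatizos]
/pazmi/:
  A Velar Palatalization: no change — [pazmi]
  B Final Devoicing: no change — [pazmi]
/nimgileg/:
  A Velar Palatalization: [nimgileg] → [nimzileg]
  B Final Devoicing: [nimzileg] → [nimzilek]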